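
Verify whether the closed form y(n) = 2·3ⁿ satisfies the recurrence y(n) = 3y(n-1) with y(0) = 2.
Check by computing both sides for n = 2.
From the recurrence with y(0) = 2:
  y(0) = 2, y(1) = 6, y(2) = 18
  so the recurrence gives y(2) = 18.
From the proposed closed form y(n) = 2·3ⁿ:
  y(2) = 18.
Both sides give 18 at n = 2, and the initial condition(s) match, so the closed form is consistent.

Yes, the closed form is correct.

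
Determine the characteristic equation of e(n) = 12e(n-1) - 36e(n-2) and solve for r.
Substitute e(n) = rⁿ and divide through by rⁿ⁻²: r² - 12r + 36 = 0
Factor: (r - 6)² = 0, so r = 6 (double root).
General solution: e(n) = (A + Bn)·6ⁿ

Characteristic: r² - 12r + 36 = 0, Roots: r = 6 (double root)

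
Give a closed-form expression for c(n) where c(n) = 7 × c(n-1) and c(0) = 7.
Recurrence: c(n) = 7 × c(n-1), initial: c(0) = 7.
Each term is 7 times the previous, so this is geometric with ratio 7. After n steps: c(n) = c(0)·7ⁿ = 7·7ⁿ.

c(n) = 7·7ⁿ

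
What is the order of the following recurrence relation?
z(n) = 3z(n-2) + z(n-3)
The order is the largest lag k for which z(n-k) appears. Here the deepest term is z(n-3), so the order is 3.

Order 3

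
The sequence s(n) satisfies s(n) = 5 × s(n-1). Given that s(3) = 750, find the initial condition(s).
In general s(n) = 5ⁿ · s(0). At n = 3: s(0) = s(3) / 5^3 = 750 / 125 = 6.

s(0) = 6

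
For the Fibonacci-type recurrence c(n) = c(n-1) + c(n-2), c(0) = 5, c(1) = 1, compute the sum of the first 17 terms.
Computing the sequence terms: 5, 1, 6, 7, 13, 20, 33, 53, 86, 139, 225, 364, 589, 953, 1542, 2495, 4037
Adding these values together:

10568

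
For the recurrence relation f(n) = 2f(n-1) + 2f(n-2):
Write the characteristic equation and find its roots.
Substitute f(n) = rⁿ and divide through by rⁿ⁻²: r² - 2r - 2 = 0
Discriminant: 2² + 4·2 = 12, not a perfect square, so by the quadratic formula r = (2 ± √12)/2.
General solution: f(n) = A·r₁ⁿ + B·r₂ⁿ where r₁,r₂ = (2 ± √12)/2

Characteristic: r² - 2r - 2 = 0, Roots: r = (2 ± √12)/2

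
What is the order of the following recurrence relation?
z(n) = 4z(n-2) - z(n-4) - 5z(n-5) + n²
The order is the largest lag k for which z(n-k) appears. Here the deepest term is z(n-5) (the n² term is non-homogeneous and does not affect the order), so the order is 5.

Order 5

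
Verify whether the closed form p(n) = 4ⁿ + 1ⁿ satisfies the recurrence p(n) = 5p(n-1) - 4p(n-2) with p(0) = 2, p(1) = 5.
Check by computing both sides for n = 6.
From the recurrence with p(0) = 2, p(1) = 5:
  p(0) = 2, p(1) = 5, p(2) = 17, p(3) = 65, p(4) = 257, p(5) = 1025, p(6) = 4097
  so the recurrence gives p(6) = 4097.
From the proposed closed form p(n) = 4ⁿ + 1ⁿ:
  p(6) = 4097.
Both sides give 4097 at n = 6, and the initial condition(s) match, so the closed form is consistent.

Yes, the closed form is correct.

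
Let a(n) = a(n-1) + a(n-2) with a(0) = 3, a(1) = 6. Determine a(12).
Computing the sequence terms:
3, 6, 9, 15, 24, 39, 63, 102, 165, 267, 432, 699, 1131

1131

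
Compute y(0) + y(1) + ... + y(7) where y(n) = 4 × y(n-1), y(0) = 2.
Computing the sequence terms: 2, 8, 32, 128, 512, 2048, 8192, 32768
Adding these values together:

43690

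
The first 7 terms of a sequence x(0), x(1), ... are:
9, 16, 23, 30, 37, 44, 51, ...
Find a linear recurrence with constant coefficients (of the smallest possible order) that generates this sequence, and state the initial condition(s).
Look for the lowest-order linear relation among consecutive terms.
Observation: consecutive differences are constant (= 7).
Check at n=2: 1·16 + 7 = 23. ✓

x(n) = x(n-1) + 7, x(0) = 9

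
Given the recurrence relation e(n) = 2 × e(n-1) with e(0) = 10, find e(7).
Computing step by step:
e(0) = 10
e(1) = 2 × 10 = 20
e(2) = 2 × 20 = 40
e(3) = 2 × 40 = 80
e(4) = 2 × 80 = 160
e(5) = 2 × 160 = 320
e(6) = 2 × 320 = 640
e(7) = 2 × 640 = 1280

1280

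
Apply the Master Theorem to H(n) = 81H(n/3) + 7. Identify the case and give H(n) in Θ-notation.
Master Theorem template: H(n) = a·H(n/b) + f(n).
Here: a=81, b=3, f(n)=7
Compute log_b(a) = log_3(81) = 4.
f(n) = 7 = O(n^(4-ε)) with ε = 4. Case 1: H(n) = Θ(n^log_b(a)) = Θ(n^4).

Case 1: H(n) = Θ(n^4)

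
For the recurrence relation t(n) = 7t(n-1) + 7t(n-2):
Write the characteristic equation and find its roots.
Substitute t(n) = rⁿ and divide through by rⁿ⁻²: r² - 7r - 7 = 0
Discriminant: 7² + 4·7 = 77, not a perfect square, so by the quadratic formula r = (7 ± √77)/2.
General solution: t(n) = A·r₁ⁿ + B·r₂ⁿ where r₁,r₂ = (7 ± √77)/2

Characteristic: r² - 7r - 7 = 0, Roots: r = (7 ± √77)/2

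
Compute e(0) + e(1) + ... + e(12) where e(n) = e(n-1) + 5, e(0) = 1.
Computing the sequence terms: 1, 6, 11, 16, 21, 26, 31, 36, 41, 46, 51, 56, 61
Adding these values together:

403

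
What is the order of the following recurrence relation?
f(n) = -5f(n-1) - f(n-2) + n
The order is the largest lag k for which f(n-k) appears. Here the deepest term is f(n-2) (the n term is non-homogeneous and does not affect the order), so the order is 2.

Order 2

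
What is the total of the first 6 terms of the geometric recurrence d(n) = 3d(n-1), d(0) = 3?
Computing the sequence terms: 3, 9, 27, 81, 243, 729
Adding these values together:

1092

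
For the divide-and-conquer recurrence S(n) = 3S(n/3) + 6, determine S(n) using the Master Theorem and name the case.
Master Theorem template: S(n) = a·S(n/b) + f(n).
Here: a=3, b=3, f(n)=6
Compute log_b(a) = log_3(3) = 1.
f(n) = 6 = O(n^(1-ε)) with ε = 1. Case 1: S(n) = Θ(n^log_b(a)) = Θ(n).

Case 1: S(n) = Θ(n)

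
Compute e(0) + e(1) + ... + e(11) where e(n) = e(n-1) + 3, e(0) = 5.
Computing the sequence terms: 5, 8, 11, 14, 17, 20, 23, 26, 29, 32, 35, 38
Adding these values together:

258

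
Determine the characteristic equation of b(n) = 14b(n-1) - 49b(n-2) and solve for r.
Substitute b(n) = rⁿ and divide through by rⁿ⁻²: r² - 14r + 49 = 0
Factor: (r - 7)² = 0, so r = 7 (double root).
General solution: b(n) = (A + Bn)·7ⁿ

Characteristic: r² - 14r + 49 = 0, Roots: r = 7 (double root)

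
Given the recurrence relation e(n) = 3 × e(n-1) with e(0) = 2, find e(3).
Computing step by step:
e(0) = 2
e(1) = 3 × 2 = 6
e(2) = 3 × 6 = 18
e(3) = 3 × 18 = 54

54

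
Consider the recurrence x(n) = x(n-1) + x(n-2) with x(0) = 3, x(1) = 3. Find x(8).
Computing the sequence terms:
3, 3, 6, 9, 15, 24, 39, 63, 102

102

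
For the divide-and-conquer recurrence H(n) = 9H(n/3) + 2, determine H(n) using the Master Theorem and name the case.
Master Theorem template: H(n) = a·H(n/b) + f(n).
Here: a=9, b=3, f(n)=2
Compute log_b(a) = log_3(9) = 2.
f(n) = 2 = O(n^(2-ε)) with ε = 2. Case 1: H(n) = Θ(n^log_b(a)) = Θ(n^2).

Case 1: H(n) = Θ(n^2)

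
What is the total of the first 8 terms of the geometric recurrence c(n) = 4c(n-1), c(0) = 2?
Computing the sequence terms: 2, 8, 32, 128, 512, 2048, 8192, 32768
Adding these values together:

43690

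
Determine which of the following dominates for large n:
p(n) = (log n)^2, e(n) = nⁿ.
Comparing growth rates:
Growth-rate hierarchy: log n ≺ any polynomial ≺ any exponential cⁿ (c>1) ≺ n! ≺ nⁿ.
super-exponential nⁿ dominates polylogarithmic (log n)^2 asymptotically.

e(n) grows faster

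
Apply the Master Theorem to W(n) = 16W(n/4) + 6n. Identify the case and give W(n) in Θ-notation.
Master Theorem template: W(n) = a·W(n/b) + f(n).
Here: a=16, b=4, f(n)=6n
Compute log_b(a) = log_4(16) = 2.
f(n) = 6n = O(n^(2-ε)) with ε = 1. Case 1: W(n) = Θ(n^log_b(a)) = Θ(n^2).

Case 1: W(n) = Θ(n^2)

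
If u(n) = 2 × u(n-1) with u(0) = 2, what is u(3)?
Computing step by step:
u(0) = 2
u(1) = 2 × 2 = 4
u(2) = 2 × 4 = 8
u(3) = 2 × 8 = 16

16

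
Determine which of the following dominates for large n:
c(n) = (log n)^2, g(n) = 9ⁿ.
Comparing growth rates:
Growth-rate hierarchy: log n ≺ any polynomial ≺ any exponential cⁿ (c>1) ≺ n! ≺ nⁿ.
exponential base 9 dominates polylogarithmic (log n)^2 asymptotically.

g(n) grows faster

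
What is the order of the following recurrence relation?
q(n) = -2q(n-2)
The order is the largest lag k for which q(n-k) appears. Here the deepest term is q(n-2), so the order is 2.

Order 2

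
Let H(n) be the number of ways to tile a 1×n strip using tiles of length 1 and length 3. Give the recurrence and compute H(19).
Condition on the last tile: it has length 1 (leaving a 1×(n-1) strip) or length 3 (leaving a 1×(n-3) strip), so H(n) = H(n-1) + H(n-3) (order-3 linear recurrence).
For 0 ≤ i < 3 only unit tiles fit, so H(i) = 1.
Iterating the recurrence: H(3) = 2, H(4) = 3, H(5) = 4, H(6) = 6, H(7) = 9, H(8) = 13, H(9) = 19, H(10) = 28, H(11) = 41, H(12) = 60, H(13) = 88, H(14) = 129, H(15) = 189, H(16) = 277, H(17) = 406, H(18) = 595, H(19) = 872.

H(n) = H(n-1) + H(n-3), with H(i) = 1 for 0 ≤ i < 3; H(19) = 872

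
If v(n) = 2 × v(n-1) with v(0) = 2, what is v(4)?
Computing step by step:
v(0) = 2
v(1) = 2 × 2 = 4
v(2) = 2 × 4 = 8
v(3) = 2 × 8 = 16
v(4) = 2 × 16 = 32

32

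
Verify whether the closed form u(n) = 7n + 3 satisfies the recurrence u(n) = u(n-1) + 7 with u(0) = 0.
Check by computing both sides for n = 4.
From the recurrence with u(0) = 0:
  u(0) = 0, u(1) = 7, u(2) = 14, u(3) = 21, u(4) = 28
  so the recurrence gives u(4) = 28.
From the proposed closed form u(n) = 7n + 3:
  u(4) = 31.
The recurrence gives 28 but the closed form gives 31, so the closed form does not satisfy the recurrence.

No, the closed form is incorrect.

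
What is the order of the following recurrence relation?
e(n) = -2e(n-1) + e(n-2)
The order is the largest lag k for which e(n-k) appears. Here the deepest term is e(n-2), so the order is 2.

Order 2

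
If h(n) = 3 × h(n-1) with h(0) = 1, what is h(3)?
Computing step by step:
h(0) = 1
h(1) = 3 × 1 = 3
h(2) = 3 × 3 = 9
h(3) = 3 × 9 = 27

27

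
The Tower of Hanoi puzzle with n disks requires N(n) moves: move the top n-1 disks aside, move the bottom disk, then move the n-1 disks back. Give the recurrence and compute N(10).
Moving n disks = move the top n-1 disks aside (N(n-1) moves) + move the largest disk (1 move) + move the n-1 disks back on top (N(n-1) moves), so N(n) = 2N(n-1) + 1, with N(1) = 1 (a single disk takes one move).
First terms: 1, 3, 7, 15, 31, 63, … — each is one less than a power of 2. Indeed N(n) + 1 = 2(N(n-1) + 1) with N(1) + 1 = 2, so N(n) + 1 = 2ⁿ and N(n) = 2ⁿ - 1.
Hence N(10) = 2^10 - 1 = 1024 - 1 = 1023.

N(n) = 2N(n-1) + 1, N(1) = 1; N(10) = 1023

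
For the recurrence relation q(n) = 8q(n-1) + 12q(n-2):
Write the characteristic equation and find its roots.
Substitute q(n) = rⁿ and divide through by rⁿ⁻²: r² - 8r - 12 = 0
Discriminant: 8² + 4·12 = 112, not a perfect square, so by the quadratic formula r = (8 ± √112)/2.
General solution: q(n) = A·r₁ⁿ + B·r₂ⁿ where r₁,r₂ = (8 ± √112)/2

Characteristic: r² - 8r - 12 = 0, Roots: r = (8 ± √112)/2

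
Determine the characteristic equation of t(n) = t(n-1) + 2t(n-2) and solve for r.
Substitute t(n) = rⁿ and divide through by rⁿ⁻²: r² - r - 2 = 0
Factor: (r - 2)(r + 1) = 0, so r = 2, -1.
General solution: t(n) = A·2ⁿ + B·(-1)ⁿ

Characteristic: r² - r - 2 = 0, Roots: r = 2, -1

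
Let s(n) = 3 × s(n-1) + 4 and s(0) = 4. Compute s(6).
Computing step by step:
s(0) = 4
s(1) = 3 × 4 + 4 = 16
s(2) = 3 × 16 + 4 = 52
s(3) = 3 × 52 + 4 = 160
s(4) = 3 × 160 + 4 = 484
s(5) = 3 × 484 + 4 = 1456
s(6) = 3 × 1456 + 4 = 4372

4372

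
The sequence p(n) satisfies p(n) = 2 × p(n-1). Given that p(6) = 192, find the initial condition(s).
In general p(n) = 2ⁿ · p(0). At n = 6: p(0) = p(6) / 2^6 = 192 / 64 = 3.

p(0) = 3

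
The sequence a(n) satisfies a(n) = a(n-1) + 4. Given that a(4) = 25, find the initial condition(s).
a(4) = a(0) + 4·4, so a(0) = 25 - 16 = 9.

a(0) = 9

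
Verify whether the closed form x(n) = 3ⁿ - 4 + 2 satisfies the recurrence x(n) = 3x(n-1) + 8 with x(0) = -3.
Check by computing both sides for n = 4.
From the recurrence with x(0) = -3:
  x(0) = -3, x(1) = -1, x(2) = 5, x(3) = 23, x(4) = 77
  so the recurrence gives x(4) = 77.
From the proposed closed form x(n) = 3ⁿ - 4 + 2:
  x(4) = 79.
The recurrence gives 77 but the closed form gives 79, so the closed form does not satisfy the recurrence.

No, the closed form is incorrect.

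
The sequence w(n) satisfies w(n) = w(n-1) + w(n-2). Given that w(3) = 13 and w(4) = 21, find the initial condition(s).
Work backwards using w(k) = w(k+2) - w(k+1):
w(2) = w(4) - w(3) = 21 - 13 = 8
w(1) = w(3) - w(2) = 13 - 8 = 5
w(0) = w(2) - w(1) = 8 - 5 = 3

w(0) = 3, w(1) = 5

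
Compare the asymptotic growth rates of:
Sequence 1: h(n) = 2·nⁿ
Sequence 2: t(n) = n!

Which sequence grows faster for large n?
Comparing growth rates:
Growth-rate hierarchy: log n ≺ any polynomial ≺ any exponential cⁿ (c>1) ≺ n! ≺ nⁿ.
super-exponential nⁿ dominates factorial asymptotically.

h(n) grows faster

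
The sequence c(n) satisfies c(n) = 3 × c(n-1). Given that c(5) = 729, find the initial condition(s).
In general c(n) = 3ⁿ · c(0). At n = 5: c(0) = c(5) / 3^5 = 729 / 243 = 3.

c(0) = 3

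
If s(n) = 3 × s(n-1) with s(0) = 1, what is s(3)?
Computing step by step:
s(0) = 1
s(1) = 3 × 1 = 3
s(2) = 3 × 3 = 9
s(3) = 3 × 9 = 27

27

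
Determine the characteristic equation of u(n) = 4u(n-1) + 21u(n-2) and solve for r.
Substitute u(n) = rⁿ and divide through by rⁿ⁻²: r² - 4r - 21 = 0
Factor: (r - 7)(r + 3) = 0, so r = 7, -3.
General solution: u(n) = A·7ⁿ + B·(-3)ⁿ

Characteristic: r² - 4r - 21 = 0, Roots: r = 7, -3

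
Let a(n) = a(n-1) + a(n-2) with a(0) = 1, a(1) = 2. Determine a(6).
Computing the sequence terms:
1, 2, 3, 5, 8, 13, 21

21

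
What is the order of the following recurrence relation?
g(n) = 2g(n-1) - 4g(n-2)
The order is the largest lag k for which g(n-k) appears. Here the deepest term is g(n-2), so the order is 2.

Order 2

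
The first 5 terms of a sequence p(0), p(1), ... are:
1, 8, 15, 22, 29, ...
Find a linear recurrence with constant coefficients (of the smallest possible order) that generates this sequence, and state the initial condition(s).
Look for the lowest-order linear relation among consecutive terms.
Observation: consecutive differences are constant (= 7).
Check at n=2: 1·8 + 7 = 15. ✓

p(n) = p(n-1) + 7, p(0) = 1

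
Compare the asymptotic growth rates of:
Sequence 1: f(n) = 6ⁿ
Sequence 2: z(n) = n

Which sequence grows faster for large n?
Comparing growth rates:
Growth-rate hierarchy: log n ≺ any polynomial ≺ any exponential cⁿ (c>1) ≺ n! ≺ nⁿ.
exponential base 6 dominates polynomial degree 1 asymptotically.

f(n) grows faster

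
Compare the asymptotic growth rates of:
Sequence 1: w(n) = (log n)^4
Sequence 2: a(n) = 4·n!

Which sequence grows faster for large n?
Comparing growth rates:
Growth-rate hierarchy: log n ≺ any polynomial ≺ any exponential cⁿ (c>1) ≺ n! ≺ nⁿ.
factorial dominates polylogarithmic (log n)^4 asymptotically.

a(n) grows faster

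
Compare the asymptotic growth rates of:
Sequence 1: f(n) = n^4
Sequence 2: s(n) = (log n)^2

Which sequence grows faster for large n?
Comparing growth rates:
Growth-rate hierarchy: log n ≺ any polynomial ≺ any exponential cⁿ (c>1) ≺ n! ≺ nⁿ.
polynomial degree 4 dominates polylogarithmic (log n)^2 asymptotically.

f(n) grows faster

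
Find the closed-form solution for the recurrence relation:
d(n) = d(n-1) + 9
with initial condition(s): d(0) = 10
Recurrence: d(n) = d(n-1) + 9, initial: d(0) = 10.
Each step adds 9, so d(n) = d(0) + 9n = 9n + 10.

d(n) = 9n + 10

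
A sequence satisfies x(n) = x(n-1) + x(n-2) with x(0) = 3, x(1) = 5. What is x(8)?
Computing the sequence terms:
3, 5, 8, 13, 21, 34, 55, 89, 144

144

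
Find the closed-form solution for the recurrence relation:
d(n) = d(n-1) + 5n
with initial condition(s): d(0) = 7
Recurrence: d(n) = d(n-1) + 5n, initial: d(0) = 7.
Telescoping: d(n) = d(0) + 5·Σᵢ₌₁ⁿ i = 7 + 5·n(n+1)/2.

d(n) = 5·n(n+1)/2 + 7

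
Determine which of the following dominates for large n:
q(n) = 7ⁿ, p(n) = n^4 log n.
Comparing growth rates:
Growth-rate hierarchy: log n ≺ any polynomial ≺ any exponential cⁿ (c>1) ≺ n! ≺ nⁿ.
exponential base 7 dominates polynomial degree 4 (with log factor) asymptotically.

q(n) grows faster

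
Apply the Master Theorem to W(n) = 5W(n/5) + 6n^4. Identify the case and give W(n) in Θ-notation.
Master Theorem template: W(n) = a·W(n/b) + f(n).
Here: a=5, b=5, f(n)=6n^4
Compute log_b(a) = log_5(5) = 1.
f(n) = 6n^4 = Ω(n^(1+ε)) with ε = 3, and the regularity condition holds (a·f(n/b) = (a/b^4)·f(n) with a/b^4 = 5^-3 < 1). Case 3: W(n) = Θ(f(n)) = Θ(n^4).

Case 3: W(n) = Θ(n^4)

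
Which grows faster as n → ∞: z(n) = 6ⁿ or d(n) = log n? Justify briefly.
Comparing growth rates:
Growth-rate hierarchy: log n ≺ any polynomial ≺ any exponential cⁿ (c>1) ≺ n! ≺ nⁿ.
exponential base 6 dominates logarithmic asymptotically.

z(n) grows faster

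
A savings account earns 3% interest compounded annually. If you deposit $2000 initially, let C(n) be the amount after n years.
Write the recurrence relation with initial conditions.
Each year the balance grows by 3%, i.e. is multiplied by 1 + 3/100 = 1.03, so C(n) = 1.03 × C(n-1). The initial deposit gives C(0) = 2000.
Unrolling gives the closed form C(n) = 2000 × (1.03)ⁿ.

C(n) = 1.03 × C(n-1), C(0) = 2000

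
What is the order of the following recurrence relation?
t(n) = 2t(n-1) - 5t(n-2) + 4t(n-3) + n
The order is the largest lag k for which t(n-k) appears. Here the deepest term is t(n-3) (the n term is non-homogeneous and does not affect the order), so the order is 3.

Order 3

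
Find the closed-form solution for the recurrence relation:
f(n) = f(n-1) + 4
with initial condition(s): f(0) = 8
Recurrence: f(n) = f(n-1) + 4, initial: f(0) = 8.
Each step adds 4, so f(n) = f(0) + 4n = 4n + 8.

f(n) = 4n + 8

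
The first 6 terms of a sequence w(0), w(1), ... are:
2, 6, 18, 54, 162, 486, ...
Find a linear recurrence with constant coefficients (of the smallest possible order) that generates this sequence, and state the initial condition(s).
Look for the lowest-order linear relation among consecutive terms.
Observation: each term is 3× the previous.
Check at n=2: 3·6 = 18. ✓

w(n) = 3 × w(n-1), w(0) = 2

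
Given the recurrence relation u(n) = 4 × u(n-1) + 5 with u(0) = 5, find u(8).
Computing step by step:
u(0) = 5
u(1) = 4 × 5 + 5 = 25
u(2) = 4 × 25 + 5 = 105
u(3) = 4 × 105 + 5 = 425
u(4) = 4 × 425 + 5 = 1705
u(5) = 4 × 1705 + 5 = 6825
u(6) = 4 × 6825 + 5 = 27305
u(7) = 4 × 27305 + 5 = 109225
u(8) = 4 × 109225 + 5 = 436905

436905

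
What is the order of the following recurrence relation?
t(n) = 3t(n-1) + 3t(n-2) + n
The order is the largest lag k for which t(n-k) appears. Here the deepest term is t(n-2) (the n term is non-homogeneous and does not affect the order), so the order is 2.

Order 2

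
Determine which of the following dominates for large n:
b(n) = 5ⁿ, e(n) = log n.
Comparing growth rates:
Growth-rate hierarchy: log n ≺ any polynomial ≺ any exponential cⁿ (c>1) ≺ n! ≺ nⁿ.
exponential base 5 dominates logarithmic asymptotically.

b(n) grows faster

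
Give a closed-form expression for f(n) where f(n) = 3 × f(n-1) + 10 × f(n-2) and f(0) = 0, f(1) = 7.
Recurrence: f(n) = 3 × f(n-1) + 10 × f(n-2), initial: f(0) = 0, f(1) = 7.
Characteristic equation: r² - 3r - 10 = 0, which factors as (r - 5)(r + 2) = 0, so r = 5, -2. General solution f(n) = A·5ⁿ + B·(-2)ⁿ. From f(0) = 0: A + B = 0. From f(1) = 7: 5A - 2B = 7. Solving gives A = 1, B = -1.

f(n) = 5ⁿ - (-2)ⁿ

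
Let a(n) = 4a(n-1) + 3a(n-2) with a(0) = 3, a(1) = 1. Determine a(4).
Computing the sequence terms:
3, 1, 13, 55, 259

259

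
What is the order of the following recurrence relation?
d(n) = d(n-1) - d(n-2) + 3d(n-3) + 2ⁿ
The order is the largest lag k for which d(n-k) appears. Here the deepest term is d(n-3) (the 2ⁿ term is non-homogeneous and does not affect the order), so the order is 3.

Order 3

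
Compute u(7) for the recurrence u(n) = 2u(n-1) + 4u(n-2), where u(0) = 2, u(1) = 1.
Computing the sequence terms:
2, 1, 10, 24, 88, 272, 896, 2880

2880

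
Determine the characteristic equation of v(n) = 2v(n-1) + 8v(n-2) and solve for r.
Substitute v(n) = rⁿ and divide through by rⁿ⁻²: r² - 2r - 8 = 0
Factor: (r - 4)(r + 2) = 0, so r = 4, -2.
General solution: v(n) = A·4ⁿ + B·(-2)ⁿ

Characteristic: r² - 2r - 8 = 0, Roots: r = 4, -2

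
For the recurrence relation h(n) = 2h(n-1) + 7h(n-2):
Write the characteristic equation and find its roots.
Substitute h(n) = rⁿ and divide through by rⁿ⁻²: r² - 2r - 7 = 0
Discriminant: 2² + 4·7 = 32, not a perfect square, so by the quadratic formula r = (2 ± √32)/2.
General solution: h(n) = A·r₁ⁿ + B·r₂ⁿ where r₁,r₂ = (2 ± √32)/2

Characteristic: r² - 2r - 7 = 0, Roots: r = (2 ± √32)/2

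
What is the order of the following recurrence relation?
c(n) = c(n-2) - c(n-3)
The order is the largest lag k for which c(n-k) appears. Here the deepest term is c(n-3), so the order is 3.

Order 3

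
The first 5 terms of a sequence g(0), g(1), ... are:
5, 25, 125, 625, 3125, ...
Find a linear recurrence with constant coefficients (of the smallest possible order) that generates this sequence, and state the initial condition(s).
Look for the lowest-order linear relation among consecutive terms.
Observation: each term is 5× the previous.
Check at n=2: 5·25 = 125. ✓

g(n) = 5 × g(n-1), g(0) = 5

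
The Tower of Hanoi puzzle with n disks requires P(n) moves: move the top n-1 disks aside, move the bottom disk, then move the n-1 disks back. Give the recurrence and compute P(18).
Moving n disks = move the top n-1 disks aside (P(n-1) moves) + move the largest disk (1 move) + move the n-1 disks back on top (P(n-1) moves), so P(n) = 2P(n-1) + 1, with P(1) = 1 (a single disk takes one move).
First terms: 1, 3, 7, 15, 31, 63, … — each is one less than a power of 2. Indeed P(n) + 1 = 2(P(n-1) + 1) with P(1) + 1 = 2, so P(n) + 1 = 2ⁿ and P(n) = 2ⁿ - 1.
Hence P(18) = 2^18 - 1 = 262144 - 1 = 262143.

P(n) = 2P(n-1) + 1, P(1) = 1; P(18) = 262143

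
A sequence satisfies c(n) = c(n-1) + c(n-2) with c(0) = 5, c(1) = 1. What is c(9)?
Computing the sequence terms:
5, 1, 6, 7, 13, 20, 33, 53, 86, 139

139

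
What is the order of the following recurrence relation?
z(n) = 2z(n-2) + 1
The order is the largest lag k for which z(n-k) appears. Here the deepest term is z(n-2) (the 1 term is non-homogeneous and does not affect the order), so the order is 2.

Order 2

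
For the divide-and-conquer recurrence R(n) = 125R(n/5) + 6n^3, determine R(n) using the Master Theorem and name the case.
Master Theorem template: R(n) = a·R(n/b) + f(n).
Here: a=125, b=5, f(n)=6n^3
Compute log_b(a) = log_5(125) = 3.
f(n) = 6n^3 = Θ(n^3). Case 2: R(n) = Θ(n^3 log n).

Case 2: R(n) = Θ(n^3 log n)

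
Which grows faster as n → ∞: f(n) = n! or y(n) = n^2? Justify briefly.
Comparing growth rates:
Growth-rate hierarchy: log n ≺ any polynomial ≺ any exponential cⁿ (c>1) ≺ n! ≺ nⁿ.
factorial dominates polynomial degree 2 asymptotically.

f(n) grows faster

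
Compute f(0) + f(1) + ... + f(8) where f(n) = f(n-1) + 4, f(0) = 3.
Computing the sequence terms: 3, 7, 11, 15, 19, 23, 27, 31, 35
Adding these values together:

171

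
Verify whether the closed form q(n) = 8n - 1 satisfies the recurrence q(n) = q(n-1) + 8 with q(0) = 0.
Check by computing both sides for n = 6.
From the recurrence with q(0) = 0:
  q(0) = 0, q(1) = 8, q(2) = 16, q(3) = 24, q(4) = 32, q(5) = 40, q(6) = 48
  so the recurrence gives q(6) = 48.
From the proposed closed form q(n) = 8n - 1:
  q(6) = 47.
The recurrence gives 48 but the closed form gives 47, so the closed form does not satisfy the recurrence.

No, the closed form is incorrect.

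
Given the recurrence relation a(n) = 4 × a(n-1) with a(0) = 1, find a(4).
Computing step by step:
a(0) = 1
a(1) = 4 × 1 = 4
a(2) = 4 × 4 = 16
a(3) = 4 × 16 = 64
a(4) = 4 × 64 = 256

256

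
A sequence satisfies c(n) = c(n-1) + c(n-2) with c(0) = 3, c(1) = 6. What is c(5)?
Computing the sequence terms:
3, 6, 9, 15, 24, 39

39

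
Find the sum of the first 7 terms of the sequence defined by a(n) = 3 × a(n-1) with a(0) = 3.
Computing the sequence terms: 3, 9, 27, 81, 243, 729, 2187
Adding these values together:

3279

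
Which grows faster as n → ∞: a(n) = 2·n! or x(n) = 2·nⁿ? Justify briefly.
Comparing growth rates:
Growth-rate hierarchy: log n ≺ any polynomial ≺ any exponential cⁿ (c>1) ≺ n! ≺ nⁿ.
super-exponential nⁿ dominates factorial asymptotically.

x(n) grows faster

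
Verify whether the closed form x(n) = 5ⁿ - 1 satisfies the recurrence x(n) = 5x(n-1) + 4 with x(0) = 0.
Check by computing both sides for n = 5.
From the recurrence with x(0) = 0:
  x(0) = 0, x(1) = 4, x(2) = 24, x(3) = 124, x(4) = 624, x(5) = 3124
  so the recurrence gives x(5) = 3124.
From the proposed closed form x(n) = 5ⁿ - 1:
  x(5) = 3124.
Both sides give 3124 at n = 5, and the initial condition(s) match, so the closed form is consistent.

Yes, the closed form is correct.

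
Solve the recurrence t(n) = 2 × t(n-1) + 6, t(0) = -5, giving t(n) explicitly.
Recurrence: t(n) = 2 × t(n-1) + 6, initial: t(0) = -5.
Try t(n) = A·2ⁿ + C. Substituting: A·2ⁿ + C = 2(A·2ⁿ⁻¹ + C) + 6 = A·2ⁿ + 2C + 6, so C = 2C + 6, giving C = -6. Then t(0) = A - 6 = -5 gives A = 1.

t(n) = 2ⁿ - 6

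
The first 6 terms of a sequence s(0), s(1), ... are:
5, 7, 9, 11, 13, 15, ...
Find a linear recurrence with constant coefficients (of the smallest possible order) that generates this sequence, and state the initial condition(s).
Look for the lowest-order linear relation among consecutive terms.
Observation: consecutive differences are constant (= 2).
Check at n=2: 1·7 + 2 = 9. ✓

s(n) = s(n-1) + 2, s(0) = 5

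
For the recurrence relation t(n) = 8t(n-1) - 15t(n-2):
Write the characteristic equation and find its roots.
Substitute t(n) = rⁿ and divide through by rⁿ⁻²: r² - 8r + 15 = 0
Factor: (r - 5)(r - 3) = 0, so r = 5, 3.
General solution: t(n) = A·5ⁿ + B·3ⁿ

Characteristic: r² - 8r + 15 = 0, Roots: r = 5, 3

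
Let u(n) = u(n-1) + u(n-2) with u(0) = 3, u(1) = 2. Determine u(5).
Computing the sequence terms:
3, 2, 5, 7, 12, 19

19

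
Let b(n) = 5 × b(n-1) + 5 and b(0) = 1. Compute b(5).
Computing step by step:
b(0) = 1
b(1) = 5 × 1 + 5 = 10
b(2) = 5 × 10 + 5 = 55
b(3) = 5 × 55 + 5 = 280
b(4) = 5 × 280 + 5 = 1405
b(5) = 5 × 1405 + 5 = 7030

7030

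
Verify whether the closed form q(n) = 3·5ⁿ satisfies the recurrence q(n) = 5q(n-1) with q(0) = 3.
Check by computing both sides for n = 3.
From the recurrence with q(0) = 3:
  q(0) = 3, q(1) = 15, q(2) = 75, q(3) = 375
  so the recurrence gives q(3) = 375.
From the proposed closed form q(n) = 3·5ⁿ:
  q(3) = 375.
Both sides give 375 at n = 3, and the initial condition(s) match, so the closed form is consistent.

Yes, the closed form is correct.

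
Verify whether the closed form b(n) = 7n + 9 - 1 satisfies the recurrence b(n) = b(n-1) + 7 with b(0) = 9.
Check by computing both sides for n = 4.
From the recurrence with b(0) = 9:
  b(0) = 9, b(1) = 16, b(2) = 23, b(3) = 30, b(4) = 37
  so the recurrence gives b(4) = 37.
From the proposed closed form b(n) = 7n + 9 - 1:
  b(4) = 36.
The recurrence gives 37 but the closed form gives 36, so the closed form does not satisfy the recurrence.

No, the closed form is incorrect.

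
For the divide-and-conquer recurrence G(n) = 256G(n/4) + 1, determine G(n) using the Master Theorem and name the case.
Master Theorem template: G(n) = a·G(n/b) + f(n).
Here: a=256, b=4, f(n)=1
Compute log_b(a) = log_4(256) = 4.
f(n) = 1 = O(n^(4-ε)) with ε = 4. Case 1: G(n) = Θ(n^log_b(a)) = Θ(n^4).

Case 1: G(n) = Θ(n^4)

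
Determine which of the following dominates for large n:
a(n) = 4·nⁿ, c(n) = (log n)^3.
Comparing growth rates:
Growth-rate hierarchy: log n ≺ any polynomial ≺ any exponential cⁿ (c>1) ≺ n! ≺ nⁿ.
super-exponential nⁿ dominates polylogarithmic (log n)^3 asymptotically.

a(n) grows faster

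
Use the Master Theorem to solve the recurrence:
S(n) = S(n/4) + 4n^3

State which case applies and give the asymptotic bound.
Master Theorem template: S(n) = a·S(n/b) + f(n).
Here: a=1, b=4, f(n)=4n^3
Compute log_b(a) = log_4(1) = 0.
f(n) = 4n^3 = Ω(n^(0+ε)) with ε = 3, and the regularity condition holds (a·f(n/b) = (a/b^3)·f(n) with a/b^3 = 4^-3 < 1). Case 3: S(n) = Θ(f(n)) = Θ(n^3).

Case 3: S(n) = Θ(n^3)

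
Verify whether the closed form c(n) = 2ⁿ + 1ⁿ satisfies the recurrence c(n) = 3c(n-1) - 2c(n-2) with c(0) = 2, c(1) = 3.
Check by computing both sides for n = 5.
From the recurrence with c(0) = 2, c(1) = 3:
  c(0) = 2, c(1) = 3, c(2) = 5, c(3) = 9, c(4) = 17, c(5) = 33
  so the recurrence gives c(5) = 33.
From the proposed closed form c(n) = 2ⁿ + 1ⁿ:
  c(5) = 33.
Both sides give 33 at n = 5, and the initial condition(s) match, so the closed form is consistent.

Yes, the closed form is correct.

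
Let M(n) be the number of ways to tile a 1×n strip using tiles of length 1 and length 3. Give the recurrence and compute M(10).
Condition on the last tile: it has length 1 (leaving a 1×(n-1) strip) or length 3 (leaving a 1×(n-3) strip), so M(n) = M(n-1) + M(n-3) (order-3 linear recurrence).
For 0 ≤ i < 3 only unit tiles fit, so M(i) = 1.
Iterating the recurrence: M(3) = 2, M(4) = 3, M(5) = 4, M(6) = 6, M(7) = 9, M(8) = 13, M(9) = 19, M(10) = 28.

M(n) = M(n-1) + M(n-3), with M(i) = 1 for 0 ≤ i < 3; M(10) = 28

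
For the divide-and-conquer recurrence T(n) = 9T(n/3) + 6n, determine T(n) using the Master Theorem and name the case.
Master Theorem template: T(n) = a·T(n/b) + f(n).
Here: a=9, b=3, f(n)=6n
Compute log_b(a) = log_3(9) = 2.
f(n) = 6n = O(n^(2-ε)) with ε = 1. Case 1: T(n) = Θ(n^log_b(a)) = Θ(n^2).

Case 1: T(n) = Θ(n^2)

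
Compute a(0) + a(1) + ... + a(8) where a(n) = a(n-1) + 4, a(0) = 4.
Computing the sequence terms: 4, 8, 12, 16, 20, 24, 28, 32, 36
Adding these values together:

180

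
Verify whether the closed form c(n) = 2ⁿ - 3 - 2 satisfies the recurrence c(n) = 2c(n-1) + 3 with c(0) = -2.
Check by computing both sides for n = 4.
From the recurrence with c(0) = -2:
  c(0) = -2, c(1) = -1, c(2) = 1, c(3) = 5, c(4) = 13
  so the recurrence gives c(4) = 13.
From the proposed closed form c(n) = 2ⁿ - 3 - 2:
  c(4) = 11.
The recurrence gives 13 but the closed form gives 11, so the closed form does not satisfy the recurrence.

No, the closed form is incorrect.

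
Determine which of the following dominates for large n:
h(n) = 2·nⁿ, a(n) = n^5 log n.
Comparing growth rates:
Growth-rate hierarchy: log n ≺ any polynomial ≺ any exponential cⁿ (c>1) ≺ n! ≺ nⁿ.
super-exponential nⁿ dominates polynomial degree 5 (with log factor) asymptotically.

h(n) grows faster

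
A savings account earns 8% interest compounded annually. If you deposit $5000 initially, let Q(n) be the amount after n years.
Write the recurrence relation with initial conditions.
Each year the balance grows by 8%, i.e. is multiplied by 1 + 8/100 = 1.08, so Q(n) = 1.08 × Q(n-1). The initial deposit gives Q(0) = 5000.
Unrolling gives the closed form Q(n) = 5000 × (1.08)ⁿ.

Q(n) = 1.08 × Q(n-1), Q(0) = 5000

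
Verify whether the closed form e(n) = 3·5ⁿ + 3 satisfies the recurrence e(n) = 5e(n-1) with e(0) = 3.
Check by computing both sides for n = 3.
From the recurrence with e(0) = 3:
  e(0) = 3, e(1) = 15, e(2) = 75, e(3) = 375
  so the recurrence gives e(3) = 375.
From the proposed closed form e(n) = 3·5ⁿ + 3:
  e(3) = 378.
The recurrence gives 375 but the closed form gives 378, so the closed form does not satisfy the recurrence.

No, the closed form is incorrect.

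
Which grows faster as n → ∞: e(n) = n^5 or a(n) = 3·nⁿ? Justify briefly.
Comparing growth rates:
Growth-rate hierarchy: log n ≺ any polynomial ≺ any exponential cⁿ (c>1) ≺ n! ≺ nⁿ.
super-exponential nⁿ dominates polynomial degree 5 asymptotically.

a(n) grows faster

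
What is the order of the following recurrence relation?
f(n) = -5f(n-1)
The order is the largest lag k for which f(n-k) appears. Here the deepest term is f(n-1), so the order is 1.

Order 1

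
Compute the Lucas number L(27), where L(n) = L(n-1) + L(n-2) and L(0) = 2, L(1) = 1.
Computing the sequence terms:
2, 1, 3, 4, 7, 11, 18, 29, 47, 76, 123, 199, 322, 521, 843, 1364, 2207, 3571, 5778, 9349, 15127, 24476, 39603, 64079, 103682, 167761, 271443, 439204

439204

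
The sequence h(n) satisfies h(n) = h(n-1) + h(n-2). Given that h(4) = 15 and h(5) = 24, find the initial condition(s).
Work backwards using h(k) = h(k+2) - h(k+1):
h(3) = h(5) - h(4) = 24 - 15 = 9
h(2) = h(4) - h(3) = 15 - 9 = 6
h(1) = h(3) - h(2) = 9 - 6 = 3
h(0) = h(2) - h(1) = 6 - 3 = 3

h(0) = 3, h(1) = 3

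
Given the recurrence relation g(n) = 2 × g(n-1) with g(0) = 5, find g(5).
Computing step by step:
g(0) = 5
g(1) = 2 × 5 = 10
g(2) = 2 × 10 = 20
g(3) = 2 × 20 = 40
g(4) = 2 × 40 = 80
g(5) = 2 × 80 = 160

160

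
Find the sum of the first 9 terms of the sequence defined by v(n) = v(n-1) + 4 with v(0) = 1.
Computing the sequence terms: 1, 5, 9, 13, 17, 21, 25, 29, 33
Adding these values together:

153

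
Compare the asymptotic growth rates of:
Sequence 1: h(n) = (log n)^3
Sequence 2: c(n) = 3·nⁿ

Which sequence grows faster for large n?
Comparing growth rates:
Growth-rate hierarchy: log n ≺ any polynomial ≺ any exponential cⁿ (c>1) ≺ n! ≺ nⁿ.
super-exponential nⁿ dominates polylogarithmic (log n)^3 asymptotically.

c(n) grows faster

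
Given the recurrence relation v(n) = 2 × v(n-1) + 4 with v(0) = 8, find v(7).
Computing step by step:
v(0) = 8
v(1) = 2 × 8 + 4 = 20
v(2) = 2 × 20 + 4 = 44
v(3) = 2 × 44 + 4 = 92
v(4) = 2 × 92 + 4 = 188
v(5) = 2 × 188 + 4 = 380
v(6) = 2 × 380 + 4 = 764
v(7) = 2 × 764 + 4 = 1532

1532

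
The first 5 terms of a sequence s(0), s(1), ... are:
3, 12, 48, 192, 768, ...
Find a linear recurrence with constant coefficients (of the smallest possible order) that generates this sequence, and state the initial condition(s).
Look for the lowest-order linear relation among consecutive terms.
Observation: each term is 4× the previous.
Check at n=2: 4·12 = 48. ✓

s(n) = 4 × s(n-1), s(0) = 3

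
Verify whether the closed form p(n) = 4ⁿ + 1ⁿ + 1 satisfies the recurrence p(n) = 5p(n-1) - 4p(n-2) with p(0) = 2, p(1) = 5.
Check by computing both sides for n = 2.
From the recurrence with p(0) = 2, p(1) = 5:
  p(0) = 2, p(1) = 5, p(2) = 17
  so the recurrence gives p(2) = 17.
From the proposed closed form p(n) = 4ⁿ + 1ⁿ + 1:
  p(2) = 18.
The recurrence gives 17 but the closed form gives 18, so the closed form does not satisfy the recurrence.

No, the closed form is incorrect.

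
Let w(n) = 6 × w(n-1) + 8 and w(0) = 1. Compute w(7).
Computing step by step:
w(0) = 1
w(1) = 6 × 1 + 8 = 14
w(2) = 6 × 14 + 8 = 92
w(3) = 6 × 92 + 8 = 560
w(4) = 6 × 560 + 8 = 3368
w(5) = 6 × 3368 + 8 = 20216
w(6) = 6 × 20216 + 8 = 121304
w(7) = 6 × 121304 + 8 = 727832

727832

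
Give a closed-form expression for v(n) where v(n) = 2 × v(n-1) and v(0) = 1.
Recurrence: v(n) = 2 × v(n-1), initial: v(0) = 1.
Each term is 2 times the previous, so this is geometric with ratio 2. After n steps: v(n) = v(0)·2ⁿ = 2ⁿ.

v(n) = 2ⁿ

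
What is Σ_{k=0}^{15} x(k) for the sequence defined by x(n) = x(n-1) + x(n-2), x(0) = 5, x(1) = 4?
Computing the sequence terms: 5, 4, 9, 13, 22, 35, 57, 92, 149, 241, 390, 631, 1021, 1652, 2673, 4325
Adding these values together:

11319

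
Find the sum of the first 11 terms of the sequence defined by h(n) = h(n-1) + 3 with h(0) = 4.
Computing the sequence terms: 4, 7, 10, 13, 16, 19, 22, 25, 28, 31, 34
Adding these values together:

209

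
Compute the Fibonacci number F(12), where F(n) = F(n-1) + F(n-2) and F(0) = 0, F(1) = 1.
Computing the sequence terms:
0, 1, 1, 2, 3, 5, 8, 13, 21, 34, 55, 89, 144

144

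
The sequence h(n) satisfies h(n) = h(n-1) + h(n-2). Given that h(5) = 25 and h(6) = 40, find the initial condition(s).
Work backwards using h(k) = h(k+2) - h(k+1):
h(4) = h(6) - h(5) = 40 - 25 = 15
h(3) = h(5) - h(4) = 25 - 15 = 10
h(2) = h(4) - h(3) = 15 - 10 = 5
h(1) = h(3) - h(2) = 10 - 5 = 5
h(0) = h(2) - h(1) = 5 - 5 = 0

h(0) = 0, h(1) = 5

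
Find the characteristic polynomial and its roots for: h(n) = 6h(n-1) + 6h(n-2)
Substitute h(n) = rⁿ and divide through by rⁿ⁻²: r² - 6r - 6 = 0
Discriminant: 6² + 4·6 = 60, not a perfect square, so by the quadratic formula r = (6 ± √60)/2.
General solution: h(n) = A·r₁ⁿ + B·r₂ⁿ where r₁,r₂ = (6 ± √60)/2

Characteristic: r² - 6r - 6 = 0, Roots: r = (6 ± √60)/2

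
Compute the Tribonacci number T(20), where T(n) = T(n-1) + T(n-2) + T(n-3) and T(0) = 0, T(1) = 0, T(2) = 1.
Computing the sequence terms:
0, 0, 1, 1, 2, 4, 7, 13, 24, 44, 81, 149, 274, 504, 927, 1705, 3136, 5768, 10609, 19513, 35890

35890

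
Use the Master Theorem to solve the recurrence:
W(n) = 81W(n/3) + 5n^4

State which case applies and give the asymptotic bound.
Master Theorem template: W(n) = a·W(n/b) + f(n).
Here: a=81, b=3, f(n)=5n^4
Compute log_b(a) = log_3(81) = 4.
f(n) = 5n^4 = Θ(n^4). Case 2: W(n) = Θ(n^4 log n).

Case 2: W(n) = Θ(n^4 log n)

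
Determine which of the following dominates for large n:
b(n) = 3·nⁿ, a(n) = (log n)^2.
Comparing growth rates:
Growth-rate hierarchy: log n ≺ any polynomial ≺ any exponential cⁿ (c>1) ≺ n! ≺ nⁿ.
super-exponential nⁿ dominates polylogarithmic (log n)^2 asymptotically.

b(n) grows faster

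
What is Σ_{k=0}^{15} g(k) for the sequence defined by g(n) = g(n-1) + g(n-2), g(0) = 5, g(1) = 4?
Computing the sequence terms: 5, 4, 9, 13, 22, 35, 57, 92, 149, 241, 390, 631, 1021, 1652, 2673, 4325
Adding these values together:

11319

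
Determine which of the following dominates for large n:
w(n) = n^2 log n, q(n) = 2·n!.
Comparing growth rates:
Growth-rate hierarchy: log n ≺ any polynomial ≺ any exponential cⁿ (c>1) ≺ n! ≺ nⁿ.
factorial dominates polynomial degree 2 (with log factor) asymptotically.

q(n) grows faster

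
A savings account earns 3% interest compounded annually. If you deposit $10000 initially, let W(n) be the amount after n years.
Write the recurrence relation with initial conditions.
Each year the balance grows by 3%, i.e. is multiplied by 1 + 3/100 = 1.03, so W(n) = 1.03 × W(n-1). The initial deposit gives W(0) = 10000.
Unrolling gives the closed form W(n) = 10000 × (1.03)ⁿ.

W(n) = 1.03 × W(n-1), W(0) = 10000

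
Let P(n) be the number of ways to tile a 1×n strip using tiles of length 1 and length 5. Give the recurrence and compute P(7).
Condition on the last tile: it has length 1 (leaving a 1×(n-1) strip) or length 5 (leaving a 1×(n-5) strip), so P(n) = P(n-1) + P(n-5) (order-5 linear recurrence).
For 0 ≤ i < 5 only unit tiles fit, so P(i) = 1.
Iterating the recurrence: P(5) = 2, P(6) = 3, P(7) = 4.

P(n) = P(n-1) + P(n-5), with P(i) = 1 for 0 ≤ i < 5; P(7) = 4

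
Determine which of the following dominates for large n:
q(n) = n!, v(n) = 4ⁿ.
Comparing growth rates:
Growth-rate hierarchy: log n ≺ any polynomial ≺ any exponential cⁿ (c>1) ≺ n! ≺ nⁿ.
factorial dominates exponential base 4 asymptotically.

q(n) grows faster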